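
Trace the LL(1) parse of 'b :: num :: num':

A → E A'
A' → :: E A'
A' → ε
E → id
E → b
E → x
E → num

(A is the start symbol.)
Stack is shown with the top on the left.

Stack      Input              Action
------------------------------------
A $        b :: num :: num $  output A → E A'
E A' $     b :: num :: num $  output E → b
b A' $     b :: num :: num $  match 'b'
A' $       :: num :: num $    output A' → :: E A'
:: E A' $  :: num :: num $    match '::'
E A' $     num :: num $       output E → num
num A' $   num :: num $       match 'num'
A' $       :: num $           output A' → :: E A'
:: E A' $  :: num $           match '::'
E A' $     num $              output E → num
num A' $   num $              match 'num'
A' $       $                  output A' → ε
$          $                  accept

The string is accepted.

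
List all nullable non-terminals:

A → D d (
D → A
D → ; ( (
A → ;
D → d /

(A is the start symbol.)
None

A non-terminal is nullable if it can derive ε (the empty string): either it has an ε-production, or it has a production whose right-hand side consists entirely of nullable non-terminals.

There are no ε-productions, so no non-terminal can derive ε.
No non-terminals are nullable.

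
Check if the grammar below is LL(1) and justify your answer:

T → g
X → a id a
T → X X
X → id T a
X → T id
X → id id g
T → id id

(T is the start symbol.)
No. Predict set conflict for T: { 'g' }

Relevant sets:
  FIRST(X) = { 'a', 'g', 'id' }
  FIRST(T) = { 'a', 'g', 'id' }

For T:
  PREDICT(T → g) = { 'g' }
  PREDICT(T → X X) = { 'a', 'g', 'id' }
  PREDICT(T → id id) = { 'id' }
For X:
  PREDICT(X → a id a) = { 'a' }
  PREDICT(X → id T a) = { 'id' }
  PREDICT(X → T id) = { 'a', 'g', 'id' }
  PREDICT(X → id id g) = { 'id' }

Conflict found: Predict set conflict for T: { 'g' }
The grammar is NOT LL(1).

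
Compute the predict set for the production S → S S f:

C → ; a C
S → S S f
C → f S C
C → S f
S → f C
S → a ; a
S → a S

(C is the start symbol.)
PREDICT(S → S S f) = (FIRST(RHS) \ {ε}) ∪ (FOLLOW(S) if ε ∈ FIRST(RHS), i.e. RHS ⇒* ε)
FIRST(S) = { 'a', 'f' }
FIRST(S S f) = { 'a', 'f' }
ε ∉ FIRST(S S f), so FOLLOW(S) is not added.
PREDICT(S → S S f) = { 'a', 'f' }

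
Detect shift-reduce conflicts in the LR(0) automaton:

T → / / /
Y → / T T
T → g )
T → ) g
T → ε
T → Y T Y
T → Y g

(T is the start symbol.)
Yes — I0: [T → .] vs [T → . ) g]; I2: [T → .] vs [T → . ) g]; I4: [T → .] vs [T → . ) g]; I8: [T → Y g .] vs [T → g . )]; I9: [T → .] vs [T → . ) g]; I11: [T → .] vs [T → . ) g]; I13: [T → .] vs [T → . ) g]; I14: [T → .] vs [T → . ) g]

A shift-reduce conflict occurs when an LR(0) state has both:
  - a complete (reduce) item [A → α .] (dot at the end), and
  - a shift item [B → β . c γ] (dot before a terminal).

Augment with T' → T and build the canonical LR(0) collection (I0 = CLOSURE({[T' → . T]}), then GOTO on every symbol after a dot until no new states appear). It has 16 states:
  I0: { [T → . ) g], [T → . / / /], [T → . Y T Y], [T → . Y g], [T → . g )], [T → .], [T' → . T], [Y → . / T T] }  — shift, reduce
  I1: { [T → ) . g] }  — shift
  I2: { [T → . ) g], [T → . / / /], [T → . Y T Y], [T → . Y g], [T → . g )], [T → .], [T → / . / /], [Y → . / T T], [Y → / . T T] }  — shift, reduce
  I3: { [T' → T .] }  — accept
  I4: { [T → . ) g], [T → . / / /], [T → . Y T Y], [T → . Y g], [T → . g )], [T → .], [T → Y . T Y], [T → Y . g], [Y → . / T T] }  — shift, reduce
  I5: { [T → g . )] }  — shift
  I6: { [T → g ) .] }  — reduce
  I7: { [T → Y T . Y], [Y → . / T T] }  — shift
  I8: { [T → Y g .], [T → g . )] }  — shift, reduce
  I9: { [T → . ) g], [T → . / / /], [T → . Y T Y], [T → . Y g], [T → . g )], [T → .], [Y → . / T T], [Y → / . T T] }  — shift, reduce
  I10: { [T → Y T Y .] }  — reduce
  I11: { [T → . ) g], [T → . / / /], [T → . Y T Y], [T → . Y g], [T → . g )], [T → .], [Y → . / T T], [Y → / T . T] }  — shift, reduce
  I12: { [Y → / T T .] }  — reduce
  I13: { [T → . ) g], [T → . / / /], [T → . Y T Y], [T → . Y g], [T → . g )], [T → .], [T → / . / /], [T → / / . /], [Y → . / T T], [Y → / . T T] }  — shift, reduce
  I14: { [T → . ) g], [T → . / / /], [T → . Y T Y], [T → . Y g], [T → . g )], [T → .], [T → / . / /], [T → / / . /], [T → / / / .], [Y → . / T T], [Y → / . T T] }  — shift, 2 reduces
  I15: { [T → ) g .] }  — reduce

I0 contains reduce item [T → .] and shift items [T → . ) g], [T → . / / /], [T → . g )], [Y → . / T T] — shift-reduce conflict.
I2 contains reduce item [T → .] and shift items [T → . ) g], [T → . / / /], [T → / . / /], [T → . g )], [Y → . / T T] — shift-reduce conflict.
I4 contains reduce item [T → .] and shift items [T → . ) g], [T → . / / /], [T → Y . g], [T → . g )], [Y → . / T T] — shift-reduce conflict.
I8 contains reduce item [T → Y g .] and shift item [T → g . )] — shift-reduce conflict.
I9 contains reduce item [T → .] and shift items [T → . ) g], [T → . / / /], [T → . g )], [Y → . / T T] — shift-reduce conflict.
I11 contains reduce item [T → .] and shift items [T → . ) g], [T → . / / /], [T → . g )], [Y → . / T T] — shift-reduce conflict.
I13 contains reduce item [T → .] and shift items [T → . ) g], [T → . / / /], [T → / . / /], [T → / / . /], [T → . g )], [Y → . / T T] — shift-reduce conflict.
I14 contains reduce items [T → .], [T → / / / .] and shift items [T → . ) g], [T → . / / /], [T → / . / /], [T → / / . /], [T → . g )], [Y → . / T T] — shift-reduce conflict.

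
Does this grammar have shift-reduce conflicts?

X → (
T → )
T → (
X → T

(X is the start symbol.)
Augment with X' → X and build the canonical LR(0) collection (I0 = CLOSURE({[X' → . X]}), then GOTO on every symbol after a dot until no new states appear). It has 5 states:
  I0: { [T → . (], [T → . )], [X → . (], [X → . T], [X' → . X] }  — shift
  I1: { [T → ( .], [X → ( .] }  — 2 reduces
  I2: { [T → ) .] }  — reduce
  I3: { [X → T .] }  — reduce
  I4: { [X' → X .] }  — accept

No state contains both a complete item and a shift item.

Answer: No shift-reduce conflicts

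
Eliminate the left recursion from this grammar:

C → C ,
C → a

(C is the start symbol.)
C → a C'
C' → , C'
C' → ε

C is directly left-recursive. The standard transformation for
  A → A α₁ | ... | A α_m | β₁ | ... | β_n
is
  A  → β₁ A' | ... | β_n A'
  A' → α₁ A' | ... | α_m A' | ε

C → a becomes C → a C'
C → C , becomes C' → , C'
Add C' → ε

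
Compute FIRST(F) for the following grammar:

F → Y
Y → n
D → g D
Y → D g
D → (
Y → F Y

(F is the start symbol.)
To compute FIRST(F), examine every production with F on the left-hand side, reading each right-hand side left to right until a non-nullable symbol is reached.

FIRST sets of the other non-terminals involved (by the same procedure, iterated to a fixed point):
  FIRST(Y) = { '(', 'g', 'n' }

From F → Y:
  - Y is a non-terminal: add FIRST(Y) \ {ε} = { '(', 'g', 'n' }
    Y is not nullable, so stop

Collecting: FIRST(F) = { '(', 'g', 'n' }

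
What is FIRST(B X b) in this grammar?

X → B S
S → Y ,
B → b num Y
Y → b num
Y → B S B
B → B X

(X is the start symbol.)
{ 'b' }

FIRST sets of the non-terminals involved (from the grammar, by fixed-point iteration):
  FIRST(B) = { 'b' }

To compute FIRST(B X b), process the symbols left to right:
Symbol B is a non-terminal. Add FIRST(B) \ {ε} = { 'b' }
B is not nullable (ε ∉ FIRST(B)), so stop here.
FIRST(B X b) = { 'b' }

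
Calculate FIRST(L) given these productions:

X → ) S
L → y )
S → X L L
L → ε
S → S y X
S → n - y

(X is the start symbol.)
To compute FIRST(L), examine every production with L on the left-hand side, reading each right-hand side left to right until a non-nullable symbol is reached.

From L → y ):
  - y is a terminal: add 'y' and stop
From L → ε:
  - ε-production, so ε ∈ FIRST(L)

Collecting: FIRST(L) = { 'y', ε }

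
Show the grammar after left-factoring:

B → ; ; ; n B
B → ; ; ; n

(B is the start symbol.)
B → ; ; ; n B'
B' → B
B' → ε

Left-factoring transforms A → αβ₁ | αβ₂ into A → αA' and A' → β₁ | β₂
(α is the longest common prefix among the alternatives). Repeat until
no nonterminal has two alternatives with a common prefix.

Round 1: B has alternatives sharing prefix '; ; ; n'. Introduce B': B → ; ; ; n B'
  Add: B' → B
  Add: B' → ε

No remaining common prefixes — done.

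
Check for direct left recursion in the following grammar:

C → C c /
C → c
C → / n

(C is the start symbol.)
Yes, C is left-recursive

Direct left recursion occurs when N → N α for some non-terminal N (the right-hand side begins with the left-hand side itself).

C → C c /: LEFT RECURSIVE (starts with C)
C → c: starts with c
C → / n: starts with '/'

The grammar has direct left recursion on: C.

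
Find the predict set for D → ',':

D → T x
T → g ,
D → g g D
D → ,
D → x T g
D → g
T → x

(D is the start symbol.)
PREDICT(D → ',') = (FIRST(RHS) \ {ε}) ∪ (FOLLOW(D) if ε ∈ FIRST(RHS), i.e. RHS ⇒* ε)
FIRST(',') = { ',' }
ε ∉ FIRST(','), so FOLLOW(D) is not added.
PREDICT(D → ',') = { ',' }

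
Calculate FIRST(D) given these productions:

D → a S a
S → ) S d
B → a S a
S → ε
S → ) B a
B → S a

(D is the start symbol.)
{ 'a' }

To compute FIRST(D), examine every production with D on the left-hand side, reading each right-hand side left to right until a non-nullable symbol is reached.

From D → a S a:
  - a is a terminal: add 'a' and stop

Collecting: FIRST(D) = { 'a' }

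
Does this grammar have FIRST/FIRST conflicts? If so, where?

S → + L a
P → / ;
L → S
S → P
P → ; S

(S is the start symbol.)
A FIRST/FIRST conflict occurs when two productions N → α and N → β for the same non-terminal have FIRST(α) ∩ FIRST(β) ≠ ∅ (with ε ∈ FIRST of a nullable right-hand side, so two nullable alternatives also conflict).

FIRST sets of the non-terminals at (or reachable through a nullable prefix from) the front of some alternative:
  FIRST(P) = { '/', ';' }

Productions for S:
  S → + L a: FIRST = { '+' }
  S → P: FIRST = { '/', ';' }
Productions for P:
  P → / ;: FIRST = { '/' }
  P → ; S: FIRST = { ';' }
L has only one production, so no FIRST/FIRST conflict is possible there.

All alternatives of each non-terminal have pairwise disjoint FIRST sets.

Answer: No FIRST/FIRST conflicts.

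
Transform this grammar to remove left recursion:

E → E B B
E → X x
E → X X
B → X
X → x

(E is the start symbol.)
E is directly left-recursive. The standard transformation for
  A → A α₁ | ... | A α_m | β₁ | ... | β_n
is
  A  → β₁ A' | ... | β_n A'
  A' → α₁ A' | ... | α_m A' | ε

E → X x becomes E → X x E'
E → X X becomes E → X X E'
E → E B B becomes E' → B B E'
Add E' → ε

Productions for other non-terminals are unchanged:
  B → X
  X → x

Resulting grammar:
E → X x E'
E → X X E'
E' → B B E'
E' → ε
B → X
X → x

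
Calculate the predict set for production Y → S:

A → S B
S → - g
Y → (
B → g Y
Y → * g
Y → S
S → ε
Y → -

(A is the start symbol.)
PREDICT(Y → S) = (FIRST(RHS) \ {ε}) ∪ (FOLLOW(Y) if ε ∈ FIRST(RHS), i.e. RHS ⇒* ε)
FIRST(S) = { '-', ε }
FIRST(S) = { '-', ε }
ε ∈ FIRST(S) (the right-hand side is nullable), so add FOLLOW(Y) = { $ }
PREDICT(Y → S) = { $, '-' }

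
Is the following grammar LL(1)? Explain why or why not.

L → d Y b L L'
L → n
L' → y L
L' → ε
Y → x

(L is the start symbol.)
No. Predict set conflict for L': { 'y' }

A grammar is LL(1) if for each non-terminal N with multiple productions, the predict sets of those productions are pairwise disjoint, where PREDICT(N → α) = (FIRST(α) \ {ε}) ∪ (FOLLOW(N) if α ⇒* ε).

Relevant sets:
  FOLLOW(L') = { $, 'y' }

For L:
  PREDICT(L → d Y b L L') = { 'd' }
  PREDICT(L → n) = { 'n' }
For L':
  PREDICT(L' → y L) = { 'y' }
  PREDICT(L' → ε) = { $, 'y' }
Y has a single production, so nothing to check there.

Conflict found: Predict set conflict for L': { 'y' }
The grammar is NOT LL(1).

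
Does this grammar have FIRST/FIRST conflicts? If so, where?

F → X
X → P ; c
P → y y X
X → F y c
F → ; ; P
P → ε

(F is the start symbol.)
Yes. F → X / F → ';' ';' P on { ';' }; X → P ';' c / X → F y c on { ';', 'y' }

FIRST sets of the non-terminals at (or reachable through a nullable prefix from) the front of some alternative:
  FIRST(X) = { ';', 'y' }
  FIRST(P) = { 'y', ε }
  FIRST(F) = { ';', 'y' }

Productions for F:
  F → X: FIRST = { ';', 'y' }
  F → ; ; P: FIRST = { ';' }
Productions for X:
  X → P ; c: FIRST = { ';', 'y' }
  X → F y c: FIRST = { ';', 'y' }
Productions for P:
  P → y y X: FIRST = { 'y' }
  P → ε: FIRST = { ε }

Conflict for F: F → X and F → ; ; P
  Overlap: { ';' }
Conflict for X: X → P ; c and X → F y c
  Overlap: { ';', 'y' }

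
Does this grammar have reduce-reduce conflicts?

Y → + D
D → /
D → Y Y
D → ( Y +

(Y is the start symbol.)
No reduce-reduce conflicts

Augment with Y' → Y and build the canonical LR(0) collection (I0 = CLOSURE({[Y' → . Y]}), then GOTO on every symbol after a dot until no new states appear). It has 10 states:
  I0: { [Y → . + D], [Y' → . Y] }  — shift
  I1: { [D → . ( Y +], [D → . /], [D → . Y Y], [Y → + . D], [Y → . + D] }  — shift
  I2: { [Y' → Y .] }  — accept
  I3: { [D → ( . Y +], [Y → . + D] }  — shift
  I4: { [D → / .] }  — reduce
  I5: { [Y → + D .] }  — reduce
  I6: { [D → Y . Y], [Y → . + D] }  — shift
  I7: { [D → Y Y .] }  — reduce
  I8: { [D → ( Y . +] }  — shift
  I9: { [D → ( Y + .] }  — reduce

No state contains more than one complete item.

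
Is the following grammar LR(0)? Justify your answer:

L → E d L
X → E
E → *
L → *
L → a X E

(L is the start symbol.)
Augment with L' → L and build the canonical LR(0) collection (I0 = CLOSURE({[L' → . L]}), then GOTO on every symbol after a dot until no new states appear). It has 11 states:
  I0: { [E → . *], [L → . *], [L → . E d L], [L → . a X E], [L' → . L] }  — shift
  I1: { [E → * .], [L → * .] }  — 2 reduces
  I2: { [L → E . d L] }  — shift
  I3: { [L' → L .] }  — accept
  I4: { [E → . *], [L → a . X E], [X → . E] }  — shift
  I5: { [E → * .] }  — reduce
  I6: { [X → E .] }  — reduce
  I7: { [E → . *], [L → a X . E] }  — shift
  I8: { [L → a X E .] }  — reduce
  I9: { [E → . *], [L → . *], [L → . E d L], [L → . a X E], [L → E d . L] }  — shift
  I10: { [L → E d L .] }  — reduce

Conflict in state I1:
  Reduce-reduce conflict: [E → * .] and [L → * .]
So the grammar is NOT LR(0).

Answer: No. Reduce-reduce conflict: [E → * .] and [L → * .]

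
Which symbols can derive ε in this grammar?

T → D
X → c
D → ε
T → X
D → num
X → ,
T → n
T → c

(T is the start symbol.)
{ 'D', 'T' }

A non-terminal is nullable if it can derive ε (the empty string): either it has an ε-production, or it has a production whose right-hand side consists entirely of nullable non-terminals.

ε-productions: D → ε
So D is immediately nullable.
T → D: every symbol on the right is nullable, so T is nullable too.
No further non-terminal can be added: every production for the remaining non-terminals contains a terminal or a non-nullable non-terminal.
Nullable = { 'D', 'T' }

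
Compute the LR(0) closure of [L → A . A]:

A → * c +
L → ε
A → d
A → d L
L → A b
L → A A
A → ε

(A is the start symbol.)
{ [A → . * c +], [A → . d L], [A → . d], [A → .], [L → A . A] }

To compute CLOSURE, for each item [A → α.Bβ] where B is a non-terminal, add [B → .γ] for all productions B → γ; repeat for the newly added items until nothing changes.

Start with: [L → A . A]
  [L → A . A] has the dot before A: add [A → . * c +], [A → . d], [A → . d L], [A → .]
No further items can be added.

CLOSURE = { [A → . * c +], [A → . d L], [A → . d], [A → .], [L → A . A] }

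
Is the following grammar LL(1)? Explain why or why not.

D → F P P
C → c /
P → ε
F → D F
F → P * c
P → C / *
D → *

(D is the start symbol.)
A grammar is LL(1) if for each non-terminal N with multiple productions, the predict sets of those productions are pairwise disjoint, where PREDICT(N → α) = (FIRST(α) \ {ε}) ∪ (FOLLOW(N) if α ⇒* ε).

Relevant sets:
  FIRST(F) = { '*', 'c' }
  FIRST(C) = { 'c' }
  FIRST(D) = { '*', 'c' }
  FIRST(P) = { 'c', ε }
  FOLLOW(P) = { $, '*', 'c' }

For D:
  PREDICT(D → F P P) = { '*', 'c' }
  PREDICT(D → '*') = { '*' }
For P:
  PREDICT(P → ε) = { $, '*', 'c' }
  PREDICT(P → C '/' '*') = { 'c' }
For F:
  PREDICT(F → D F) = { '*', 'c' }
  PREDICT(F → P '*' c) = { '*', 'c' }
C has a single production, so nothing to check there.

Conflict found: Predict set conflict for D: { '*' }
The grammar is NOT LL(1).

Answer: No. Predict set conflict for D: { '*' }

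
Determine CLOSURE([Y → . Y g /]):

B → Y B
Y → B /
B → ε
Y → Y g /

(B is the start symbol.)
{ [B → . Y B], [B → .], [Y → . B /], [Y → . Y g /] }

To compute CLOSURE, for each item [A → α.Bβ] where B is a non-terminal, add [B → .γ] for all productions B → γ; repeat for the newly added items until nothing changes.

Start with: [Y → . Y g /]
  [Y → . Y g /] has the dot before Y: add [Y → . B /]
  [Y → . B /] has the dot before B: add [B → . Y B], [B → .]
No further items can be added.

CLOSURE = { [B → . Y B], [B → .], [Y → . B /], [Y → . Y g /] }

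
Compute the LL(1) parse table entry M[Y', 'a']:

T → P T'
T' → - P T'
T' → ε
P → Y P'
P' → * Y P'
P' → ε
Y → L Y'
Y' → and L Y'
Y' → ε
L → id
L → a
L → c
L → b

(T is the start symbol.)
To find M[Y', 'a'], we find productions for Y' where 'a' is in the predict set (PREDICT(N → α) = (FIRST(α) \ {ε}) ∪ (FOLLOW(N) if α ⇒* ε)).

Relevant sets:
  FOLLOW(Y') = { $, '*', '-' }

Y' → and L Y': PREDICT = { 'and' }
Y' → ε: PREDICT = { $, '*', '-' }

M[Y', 'a'] is empty (no production applies)

Answer: Empty (error entry)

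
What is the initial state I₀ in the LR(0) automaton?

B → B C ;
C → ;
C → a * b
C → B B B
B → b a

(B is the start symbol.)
{ [B → . B C ;], [B → . b a], [B' → . B] }

First, augment the grammar with B' → B
I₀ = CLOSURE({ [B' → . B] }):
  [B' → . B] has the dot before B: add [B → . B C ;], [B → . b a]
No further items can be added.

I₀ = { [B → . B C ;], [B → . b a], [B' → . B] }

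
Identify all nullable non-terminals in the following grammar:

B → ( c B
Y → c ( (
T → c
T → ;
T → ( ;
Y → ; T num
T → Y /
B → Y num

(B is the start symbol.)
A non-terminal is nullable if it can derive ε (the empty string): either it has an ε-production, or it has a production whose right-hand side consists entirely of nullable non-terminals.

There are no ε-productions, so no non-terminal can derive ε.
No non-terminals are nullable.

Answer: None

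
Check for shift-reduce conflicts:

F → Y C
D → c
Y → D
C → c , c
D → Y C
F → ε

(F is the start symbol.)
Augment with F' → F and build the canonical LR(0) collection (I0 = CLOSURE({[F' → . F]}), then GOTO on every symbol after a dot until no new states appear). It has 9 states:
  I0: { [D → . Y C], [D → . c], [F → . Y C], [F → .], [F' → . F], [Y → . D] }  — shift, reduce
  I1: { [Y → D .] }  — reduce
  I2: { [F' → F .] }  — accept
  I3: { [C → . c , c], [D → Y . C], [F → Y . C] }  — shift
  I4: { [D → c .] }  — reduce
  I5: { [D → Y C .], [F → Y C .] }  — 2 reduces
  I6: { [C → c . , c] }  — shift
  I7: { [C → c , . c] }  — shift
  I8: { [C → c , c .] }  — reduce

I0 contains reduce item [F → .] and shift item [D → . c] — shift-reduce conflict.

Answer: Yes — I0: [F → .] vs [D → . c]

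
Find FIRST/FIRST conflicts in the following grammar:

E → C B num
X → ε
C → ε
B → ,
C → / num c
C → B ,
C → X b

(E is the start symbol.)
A FIRST/FIRST conflict occurs when two productions N → α and N → β for the same non-terminal have FIRST(α) ∩ FIRST(β) ≠ ∅ (with ε ∈ FIRST of a nullable right-hand side, so two nullable alternatives also conflict).

FIRST sets of the non-terminals at (or reachable through a nullable prefix from) the front of some alternative:
  FIRST(B) = { ',' }
  FIRST(X) = { ε }

Productions for C:
  C → ε: FIRST = { ε }
  C → / num c: FIRST = { '/' }
  C → B ,: FIRST = { ',' }
  C → X b: FIRST = { 'b' }
E, X, B have only one production, so no FIRST/FIRST conflict is possible there.

All alternatives of each non-terminal have pairwise disjoint FIRST sets.

Answer: No FIRST/FIRST conflicts.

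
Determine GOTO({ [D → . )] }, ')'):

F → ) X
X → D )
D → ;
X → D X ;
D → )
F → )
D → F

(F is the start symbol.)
GOTO(I, ')') = CLOSURE({ [A → αX.β] : [A → α.Xβ] ∈ I, X = ')' })

Items with dot before ')', with the dot advanced:
  [D → . )] → [D → ) .]
Closure adds nothing (no advanced item has the dot before a non-terminal).

GOTO = { [D → ) .] }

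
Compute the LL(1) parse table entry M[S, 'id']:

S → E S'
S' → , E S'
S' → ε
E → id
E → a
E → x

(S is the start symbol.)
S → E S'

To find M[S, 'id'], we find productions for S where 'id' is in the predict set (PREDICT(N → α) = (FIRST(α) \ {ε}) ∪ (FOLLOW(N) if α ⇒* ε)).

Relevant sets:
  FIRST(E) = { 'a', 'id', 'x' }

S → E S': PREDICT = { 'a', 'id', 'x' }
  'id' is in predict set, so this production goes in M[S, 'id']

M[S, 'id'] = S → E S'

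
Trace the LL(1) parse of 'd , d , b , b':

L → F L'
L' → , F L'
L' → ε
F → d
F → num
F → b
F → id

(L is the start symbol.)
Stack is shown with the top on the left.

Stack     Input            Action
---------------------------------
L $       d , d , b , b $  output L → F L'
F L' $    d , d , b , b $  output F → d
d L' $    d , d , b , b $  match 'd'
L' $      , d , b , b $    output L' → , F L'
, F L' $  , d , b , b $    match ','
F L' $    d , b , b $      output F → d
d L' $    d , b , b $      match 'd'
L' $      , b , b $        output L' → , F L'
, F L' $  , b , b $        match ','
F L' $    b , b $          output F → b
b L' $    b , b $          match 'b'
L' $      , b $            output L' → , F L'
, F L' $  , b $            match ','
F L' $    b $              output F → b
b L' $    b $              match 'b'
L' $      $                output L' → ε
$         $                accept

The string is accepted.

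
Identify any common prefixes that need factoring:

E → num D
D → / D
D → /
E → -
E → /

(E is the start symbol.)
Left-factoring is needed when two productions for the same non-terminal
share a common prefix on the right-hand side.

Productions for E:
  E → num D
  E → -
  E → /
Productions for D:
  D → / D
  D → /

Found common prefix '/' in productions for D

Answer: Yes, D has productions with common prefix '/'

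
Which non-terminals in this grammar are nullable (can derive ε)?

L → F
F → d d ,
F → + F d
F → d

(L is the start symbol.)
None

A non-terminal is nullable if it can derive ε (the empty string): either it has an ε-production, or it has a production whose right-hand side consists entirely of nullable non-terminals.

There are no ε-productions, so no non-terminal can derive ε.
No non-terminals are nullable.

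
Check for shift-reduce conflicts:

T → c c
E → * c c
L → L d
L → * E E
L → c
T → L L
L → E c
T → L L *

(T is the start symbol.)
Augment with T' → T and build the canonical LR(0) collection (I0 = CLOSURE({[T' → . T]}), then GOTO on every symbol after a dot until no new states appear). It has 17 states:
  I0: { [E → . * c c], [L → . * E E], [L → . E c], [L → . L d], [L → . c], [T → . L L *], [T → . L L], [T → . c c], [T' → . T] }  — shift
  I1: { [E → * . c c], [E → . * c c], [L → * . E E] }  — shift
  I2: { [L → E . c] }  — shift
  I3: { [E → . * c c], [L → . * E E], [L → . E c], [L → . L d], [L → . c], [L → L . d], [T → L . L *], [T → L . L] }  — shift
  I4: { [T' → T .] }  — accept
  I5: { [L → c .], [T → c . c] }  — shift, reduce
  I6: { [T → c c .] }  — reduce
  I7: { [L → L . d], [T → L L . *], [T → L L .] }  — shift, reduce
  I8: { [L → c .] }  — reduce
  I9: { [L → L d .] }  — reduce
  I10: { [T → L L * .] }  — reduce
  I11: { [L → E c .] }  — reduce
  I12: { [E → * . c c] }  — shift
  I13: { [E → . * c c], [L → * E . E] }  — shift
  I14: { [E → * c . c] }  — shift
  I15: { [E → * c c .] }  — reduce
  I16: { [L → * E E .] }  — reduce

I5 contains reduce item [L → c .] and shift item [T → c . c] — shift-reduce conflict.
I7 contains reduce item [T → L L .] and shift items [L → L . d], [T → L L . *] — shift-reduce conflict.

Answer: Yes — I5: [L → c .] vs [T → c . c]; I7: [T → L L .] vs [L → L . d]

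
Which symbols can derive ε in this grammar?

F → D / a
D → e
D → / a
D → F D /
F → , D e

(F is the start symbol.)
There are no ε-productions, so no non-terminal can derive ε.
No non-terminals are nullable.

Answer: None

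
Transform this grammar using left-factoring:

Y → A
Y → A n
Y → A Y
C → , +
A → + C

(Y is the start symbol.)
Left-factoring transforms A → αβ₁ | αβ₂ into A → αA' and A' → β₁ | β₂
(α is the longest common prefix among the alternatives). Repeat until
no nonterminal has two alternatives with a common prefix.

Round 1: Y has alternatives sharing prefix 'A'. Introduce Y': Y → A Y'
  Add: Y' → ε
  Add: Y' → n
  Add: Y' → Y

No remaining common prefixes — done.

Resulting grammar:
Y → A Y'
Y' → ε
Y' → n
Y' → Y
C → , +
A → + C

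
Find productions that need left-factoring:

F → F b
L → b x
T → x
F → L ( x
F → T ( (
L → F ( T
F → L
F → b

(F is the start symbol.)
Left-factoring is needed when two productions for the same non-terminal
share a common prefix on the right-hand side.

Productions for F:
  F → F b
  F → L ( x
  F → T ( (
  F → L
  F → b
Productions for L:
  L → b x
  L → F ( T

Found common prefix 'L' in productions for F

Answer: Yes, F has productions with common prefix 'L'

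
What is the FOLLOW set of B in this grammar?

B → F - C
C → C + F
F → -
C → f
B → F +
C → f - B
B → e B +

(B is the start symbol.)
{ $, '+' }

To compute FOLLOW(B), find every occurrence of B on a right-hand side N → α B β: add FIRST(β) \ {ε}, and if β is empty or nullable also add FOLLOW(N). Iterate to a fixed point.

B is the start symbol, so $ ∈ FOLLOW(B).
In C → f - B: B is at the end, add FOLLOW(C)
In B → e B +: B is followed by '+', add FIRST('+') \ {ε} = { '+' }

The FOLLOW sets referred to above (computed the same way, to a fixed point):
  FOLLOW(C) = { $, '+' }

Taking the union: FOLLOW(B) = { $, '+' }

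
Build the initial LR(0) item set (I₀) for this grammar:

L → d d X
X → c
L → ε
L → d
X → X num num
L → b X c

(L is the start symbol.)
First, augment the grammar with L' → L
I₀ = CLOSURE({ [L' → . L] }):
  [L' → . L] has the dot before L: add [L → . d d X], [L → .], [L → . d], [L → . b X c]
No further items can be added.

I₀ = { [L → . b X c], [L → . d d X], [L → . d], [L → .], [L' → . L] }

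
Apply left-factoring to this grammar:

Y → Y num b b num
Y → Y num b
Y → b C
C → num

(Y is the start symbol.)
Left-factoring transforms A → αβ₁ | αβ₂ into A → αA' and A' → β₁ | β₂
(α is the longest common prefix among the alternatives). Repeat until
no nonterminal has two alternatives with a common prefix.

Round 1: Y has alternatives sharing prefix 'Y num b'. Introduce Y': Y → Y num b Y'
  Add: Y' → b num
  Add: Y' → ε

No remaining common prefixes — done.

Resulting grammar:
Y → Y num b Y'
Y' → b num
Y' → ε
Y → b C
C → num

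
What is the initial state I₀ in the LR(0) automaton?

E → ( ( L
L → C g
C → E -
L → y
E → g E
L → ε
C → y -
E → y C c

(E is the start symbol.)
{ [E → . ( ( L], [E → . g E], [E → . y C c], [E' → . E] }

First, augment the grammar with E' → E
I₀ = CLOSURE({ [E' → . E] }):
  [E' → . E] has the dot before E: add [E → . ( ( L], [E → . g E], [E → . y C c]
No further items can be added.

I₀ = { [E → . ( ( L], [E → . g E], [E → . y C c], [E' → . E] }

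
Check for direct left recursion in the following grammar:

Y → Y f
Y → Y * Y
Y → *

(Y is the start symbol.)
Yes, Y is left-recursive

Direct left recursion occurs when N → N α for some non-terminal N (the right-hand side begins with the left-hand side itself).

Y → Y f: LEFT RECURSIVE (starts with Y)
Y → Y * Y: LEFT RECURSIVE (starts with Y)
Y → *: starts with '*'

The grammar has direct left recursion on: Y.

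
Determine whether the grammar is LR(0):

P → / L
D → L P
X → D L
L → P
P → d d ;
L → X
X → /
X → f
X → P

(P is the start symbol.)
A grammar is LR(0) if no state in the canonical LR(0) collection has:
  - both a shift item (dot before a terminal) and a complete item (shift-reduce conflict), or
  - two or more complete items (reduce-reduce conflict; the accept item [P' → P .] counts as a complete item here).

Augment with P' → P and build the canonical LR(0) collection (I0 = CLOSURE({[P' → . P]}), then GOTO on every symbol after a dot until no new states appear). It has 14 states:
  I0: { [P → . / L], [P → . d d ;], [P' → . P] }  — shift
  I1: { [D → . L P], [L → . P], [L → . X], [P → . / L], [P → . d d ;], [P → / . L], [X → . /], [X → . D L], [X → . P], [X → . f] }  — shift
  I2: { [P' → P .] }  — accept
  I3: { [P → d . d ;] }  — shift
  I4: { [P → d d . ;] }  — shift
  I5: { [P → d d ; .] }  — reduce
  I6: { [D → . L P], [L → . P], [L → . X], [P → . / L], [P → . d d ;], [P → / . L], [X → . /], [X → . D L], [X → . P], [X → . f], [X → / .] }  — shift, reduce
  I7: { [D → . L P], [L → . P], [L → . X], [P → . / L], [P → . d d ;], [X → . /], [X → . D L], [X → . P], [X → . f], [X → D . L] }  — shift
  I8: { [D → L . P], [P → . / L], [P → . d d ;], [P → / L .] }  — shift, reduce
  I9: { [L → P .], [X → P .] }  — 2 reduces
  I10: { [L → X .] }  — reduce
  I11: { [X → f .] }  — reduce
  I12: { [D → L P .] }  — reduce
  I13: { [D → L . P], [P → . / L], [P → . d d ;], [X → D L .] }  — shift, reduce

Conflict in state I6:
  Shift-reduce conflict between [X → / .] and [P → . / L]
So the grammar is NOT LR(0).

Answer: No. Shift-reduce conflict between [X → / .] and [P → . / L]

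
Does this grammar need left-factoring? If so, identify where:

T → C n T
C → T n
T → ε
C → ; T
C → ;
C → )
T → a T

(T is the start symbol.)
Yes, C has productions with common prefix ';'

Left-factoring is needed when two productions for the same non-terminal
share a common prefix on the right-hand side.

Productions for T:
  T → C n T
  T → ε
  T → a T
Productions for C:
  C → T n
  C → ; T
  C → ;
  C → )

Found common prefix ';' in productions for C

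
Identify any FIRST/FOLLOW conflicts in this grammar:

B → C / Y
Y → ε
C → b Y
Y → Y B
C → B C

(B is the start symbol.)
A FIRST/FOLLOW conflict occurs when a non-terminal N has a nullable alternative N → β (β ⇒* ε) and another alternative N → α with FIRST(α) ∩ FOLLOW(N) ≠ ∅: on such a lookahead the parser cannot decide between expanding α and letting N vanish via β.

Nullable non-terminals: Y.
FIRST sets used below: FIRST(Y) = { 'b', ε }, FIRST(B) = { 'b' }

Y: nullable alternative(s) Y → ε; FOLLOW(Y) = { $, '/', 'b' }
  Y → ε: FIRST \ {ε} = { } — this is the only nullable alternative, skip
  Y → Y B: FIRST \ {ε} = { 'b' } — overlaps FOLLOW(Y) on { 'b' }: CONFLICT

B, C have no nullable alternative, so no FIRST/FOLLOW check is needed there.

So the grammar has 1 FIRST/FOLLOW conflict (marked CONFLICT above).

Answer: Yes. Y → Y B with FOLLOW(Y) on { 'b' }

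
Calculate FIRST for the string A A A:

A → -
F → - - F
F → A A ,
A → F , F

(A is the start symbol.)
{ '-' }

FIRST sets of the non-terminals involved (from the grammar, by fixed-point iteration):
  FIRST(A) = { '-' }

To compute FIRST(A A A), process the symbols left to right:
Symbol A is a non-terminal. Add FIRST(A) \ {ε} = { '-' }
A is not nullable (ε ∉ FIRST(A)), so stop here.
FIRST(A A A) = { '-' }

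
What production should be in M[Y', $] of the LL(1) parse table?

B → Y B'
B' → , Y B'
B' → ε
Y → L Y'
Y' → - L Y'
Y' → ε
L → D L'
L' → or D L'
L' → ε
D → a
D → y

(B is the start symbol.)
To find M[Y', $], we find productions for Y' where $ is in the predict set (PREDICT(N → α) = (FIRST(α) \ {ε}) ∪ (FOLLOW(N) if α ⇒* ε)).

Relevant sets:
  FOLLOW(Y') = { $, ',' }

Y' → - L Y': PREDICT = { '-' }
Y' → ε: PREDICT = { $, ',' }
  $ is in predict set, so this production goes in M[Y', $]

M[Y', $] = Y' → ε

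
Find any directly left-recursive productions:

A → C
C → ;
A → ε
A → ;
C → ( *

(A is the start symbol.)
A → C: starts with C
C → ;: starts with ';'
A → ε: starts with ε
A → ;: starts with ';'
C → ( *: starts with '('

No direct left recursion found.

Answer: No direct left recursion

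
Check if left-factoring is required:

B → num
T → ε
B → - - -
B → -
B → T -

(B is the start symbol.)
Left-factoring is needed when two productions for the same non-terminal
share a common prefix on the right-hand side.

Productions for B:
  B → num
  B → - - -
  B → -
  B → T -

Found common prefix '-' in productions for B

Answer: Yes, B has productions with common prefix '-'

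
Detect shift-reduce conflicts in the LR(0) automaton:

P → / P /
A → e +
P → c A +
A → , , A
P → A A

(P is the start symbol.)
No shift-reduce conflicts

A shift-reduce conflict occurs when an LR(0) state has both:
  - a complete (reduce) item [A → α .] (dot at the end), and
  - a shift item [B → β . c γ] (dot before a terminal).

Augment with P' → P and build the canonical LR(0) collection (I0 = CLOSURE({[P' → . P]}), then GOTO on every symbol after a dot until no new states appear). It has 15 states:
  I0: { [A → . , , A], [A → . e +], [P → . / P /], [P → . A A], [P → . c A +], [P' → . P] }  — shift
  I1: { [A → , . , A] }  — shift
  I2: { [A → . , , A], [A → . e +], [P → . / P /], [P → . A A], [P → . c A +], [P → / . P /] }  — shift
  I3: { [A → . , , A], [A → . e +], [P → A . A] }  — shift
  I4: { [P' → P .] }  — accept
  I5: { [A → . , , A], [A → . e +], [P → c . A +] }  — shift
  I6: { [A → e . +] }  — shift
  I7: { [A → e + .] }  — reduce
  I8: { [P → c A . +] }  — shift
  I9: { [P → c A + .] }  — reduce
  I10: { [P → A A .] }  — reduce
  I11: { [P → / P . /] }  — shift
  I12: { [P → / P / .] }  — reduce
  I13: { [A → , , . A], [A → . , , A], [A → . e +] }  — shift
  I14: { [A → , , A .] }  — reduce

No state contains both a complete item and a shift item.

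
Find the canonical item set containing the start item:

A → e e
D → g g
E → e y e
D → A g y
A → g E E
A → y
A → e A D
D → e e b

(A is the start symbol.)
First, augment the grammar with A' → A
I₀ = CLOSURE({ [A' → . A] }):
  [A' → . A] has the dot before A: add [A → . e e], [A → . g E E], [A → . y], [A → . e A D]
No further items can be added.

I₀ = { [A → . e A D], [A → . e e], [A → . g E E], [A → . y], [A' → . A] }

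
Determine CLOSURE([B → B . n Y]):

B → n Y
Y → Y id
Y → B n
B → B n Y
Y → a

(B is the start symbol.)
To compute CLOSURE, for each item [A → α.Bβ] where B is a non-terminal, add [B → .γ] for all productions B → γ; repeat for the newly added items until nothing changes.

Start with: [B → B . n Y]
The dot precedes the terminal n, so nothing is added.

CLOSURE = { [B → B . n Y] }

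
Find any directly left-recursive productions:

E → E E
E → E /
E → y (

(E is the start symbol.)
E → E E: LEFT RECURSIVE (starts with E)
E → E /: LEFT RECURSIVE (starts with E)
E → y (: starts with y

The grammar has direct left recursion on: E.

Answer: Yes, E is left-recursive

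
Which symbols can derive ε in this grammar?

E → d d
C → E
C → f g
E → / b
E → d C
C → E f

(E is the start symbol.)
None

A non-terminal is nullable if it can derive ε (the empty string): either it has an ε-production, or it has a production whose right-hand side consists entirely of nullable non-terminals.

There are no ε-productions, so no non-terminal can derive ε.
No non-terminals are nullable.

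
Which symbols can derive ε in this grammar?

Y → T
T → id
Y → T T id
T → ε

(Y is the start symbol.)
A non-terminal is nullable if it can derive ε (the empty string): either it has an ε-production, or it has a production whose right-hand side consists entirely of nullable non-terminals.

ε-productions: T → ε
So T is immediately nullable.
Y → T: every symbol on the right is nullable, so Y is nullable too.
Every non-terminal is now nullable.
Nullable = { 'T', 'Y' }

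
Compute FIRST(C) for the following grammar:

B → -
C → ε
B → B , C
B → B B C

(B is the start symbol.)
{ ε }

To compute FIRST(C), examine every production with C on the left-hand side, reading each right-hand side left to right until a non-nullable symbol is reached.

From C → ε:
  - ε-production, so ε ∈ FIRST(C)

Collecting: FIRST(C) = { ε }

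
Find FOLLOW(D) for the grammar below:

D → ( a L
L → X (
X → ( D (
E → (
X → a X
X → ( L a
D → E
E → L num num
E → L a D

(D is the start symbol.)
D is the start symbol, so $ ∈ FOLLOW(D).
In X → ( D (: D is followed by '(', add FIRST('(') \ {ε} = { '(' }
In E → L a D: D is at the end, add FOLLOW(E)

The FOLLOW sets referred to above (computed the same way, to a fixed point):
  FOLLOW(E) = { $, '(' }

Taking the union: FOLLOW(D) = { $, '(' }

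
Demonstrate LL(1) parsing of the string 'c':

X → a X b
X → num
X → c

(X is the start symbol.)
LL(1) parsing maintains a stack (initially the start symbol over $) and the input. At each step: if the stack top is a terminal, match it against the current input token; if it is a non-terminal N, replace it with the RHS of M[N, lookahead] (the unique production whose predict set contains the lookahead).

Stack is shown with the top on the left.

Stack  Input  Action
--------------------
X $    c $    output X → c
c $    c $    match 'c'
$      $      accept

The string is accepted.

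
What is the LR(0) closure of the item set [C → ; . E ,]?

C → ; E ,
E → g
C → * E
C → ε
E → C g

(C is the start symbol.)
To compute CLOSURE, for each item [A → α.Bβ] where B is a non-terminal, add [B → .γ] for all productions B → γ; repeat for the newly added items until nothing changes.

Start with: [C → ; . E ,]
  [C → ; . E ,] has the dot before E: add [E → . g], [E → . C g]
  [E → . C g] has the dot before C: add [C → . ; E ,], [C → . * E], [C → .]
No further items can be added.

CLOSURE = { [C → . * E], [C → . ; E ,], [C → .], [C → ; . E ,], [E → . C g], [E → . g] }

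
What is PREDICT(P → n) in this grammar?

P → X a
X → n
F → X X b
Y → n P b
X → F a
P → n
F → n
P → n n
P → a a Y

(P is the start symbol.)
PREDICT(P → n) = (FIRST(RHS) \ {ε}) ∪ (FOLLOW(P) if ε ∈ FIRST(RHS), i.e. RHS ⇒* ε)
FIRST(n) = { 'n' }
ε ∉ FIRST(n), so FOLLOW(P) is not added.
PREDICT(P → n) = { 'n' }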